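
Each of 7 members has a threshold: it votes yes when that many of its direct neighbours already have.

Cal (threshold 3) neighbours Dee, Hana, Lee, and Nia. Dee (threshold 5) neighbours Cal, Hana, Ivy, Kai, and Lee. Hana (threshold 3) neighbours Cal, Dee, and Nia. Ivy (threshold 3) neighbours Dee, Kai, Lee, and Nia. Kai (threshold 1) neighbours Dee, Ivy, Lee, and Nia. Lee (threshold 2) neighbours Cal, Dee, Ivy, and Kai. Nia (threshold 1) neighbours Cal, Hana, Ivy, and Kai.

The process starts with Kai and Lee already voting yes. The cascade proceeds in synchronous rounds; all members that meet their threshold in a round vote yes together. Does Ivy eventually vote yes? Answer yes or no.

Round 1 — Kai, Lee vote yes (initial).
Round 2 — checking thresholds:
  Cal: 1 of 4 neighbours < 3, below threshold.
  Dee: 2 of 5 neighbours < 5, below threshold.
  Ivy: 2 of 4 neighbours < 3, below threshold.
  Nia: 1 of 4 neighbours ≥ 1, votes yes.
Round 3 — checking thresholds:
  Cal: 2 of 4 neighbours < 3, below threshold.
  Dee: 2 of 5 neighbours < 5, below threshold.
  Hana: 1 of 3 neighbours < 3, below threshold.
  Ivy: 3 of 4 neighbours ≥ 3, votes yes.
Round 4 — no new yes votes; cascade stops.

yes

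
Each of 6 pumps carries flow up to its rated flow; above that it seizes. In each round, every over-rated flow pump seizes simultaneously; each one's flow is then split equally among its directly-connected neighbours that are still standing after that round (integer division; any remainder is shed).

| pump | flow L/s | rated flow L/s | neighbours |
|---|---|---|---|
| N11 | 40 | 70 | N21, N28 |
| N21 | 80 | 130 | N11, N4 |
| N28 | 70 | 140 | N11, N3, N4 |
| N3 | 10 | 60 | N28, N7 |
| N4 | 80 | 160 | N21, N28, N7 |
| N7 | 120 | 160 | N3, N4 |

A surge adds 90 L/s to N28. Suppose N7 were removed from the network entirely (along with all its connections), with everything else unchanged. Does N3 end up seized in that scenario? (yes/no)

yes

With N7 removed:
Round 1 — N28 at 160 > 140. N28 seizes.
  N28 sheds 160 L/s to N11, N3, N4: 53 each (1 lost).
    N11: 40+53 = 93 > 70
    N3: 10+53 = 63 > 60
    N4: 80+53 = 133 ≤ 160
Round 2 — N11, N3 seize.
  N11 sheds 93 L/s to N21: 93 each.
    N21: 80+93 = 173 > 130
  N3 sheds 63 L/s: no online neighbours, lost.
Round 3 — N21 seizes.
  N21 sheds 173 L/s to N4: 173 each.
    N4: 133+173 = 306 > 160
Round 4 — N4 seizes.
  N4 sheds 306 L/s: no online neighbours, lost.
No further seizures.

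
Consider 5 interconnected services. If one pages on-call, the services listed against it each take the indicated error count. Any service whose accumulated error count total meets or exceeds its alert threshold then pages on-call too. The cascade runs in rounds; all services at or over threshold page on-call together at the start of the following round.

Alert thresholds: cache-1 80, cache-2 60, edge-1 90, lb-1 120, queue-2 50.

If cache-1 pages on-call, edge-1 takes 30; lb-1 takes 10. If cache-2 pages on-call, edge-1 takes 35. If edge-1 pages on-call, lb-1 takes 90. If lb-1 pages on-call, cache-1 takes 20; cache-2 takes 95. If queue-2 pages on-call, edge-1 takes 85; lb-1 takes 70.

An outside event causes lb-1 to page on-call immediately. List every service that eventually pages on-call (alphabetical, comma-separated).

Round 1 — lb-1 pages on-call (initial).
  cache-1: +20 → 20 < 80
  cache-2: +95 → 95 ≥ 60
Round 2 — cache-2 pages on-call.
  edge-1: +35 → 35 < 90
No further pages.

cache-2, lb-1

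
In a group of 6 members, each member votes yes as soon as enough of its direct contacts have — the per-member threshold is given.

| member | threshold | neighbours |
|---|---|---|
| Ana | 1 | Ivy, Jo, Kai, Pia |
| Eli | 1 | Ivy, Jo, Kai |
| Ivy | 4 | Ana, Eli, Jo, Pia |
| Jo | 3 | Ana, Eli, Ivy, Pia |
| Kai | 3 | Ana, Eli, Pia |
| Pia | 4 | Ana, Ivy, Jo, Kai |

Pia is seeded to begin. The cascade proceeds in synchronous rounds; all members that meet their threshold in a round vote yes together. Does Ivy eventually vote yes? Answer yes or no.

Round 1 — Pia votes yes (initial).
Round 2 — checking thresholds:
  Ana: 1 of 4 neighbours ≥ 1, votes yes.
  Ivy: 1 of 4 neighbours < 4, not yet.
  Jo: 1 of 4 neighbours < 3, not yet.
  Kai: 1 of 3 neighbours < 3, not yet.
Round 3 — no new yes votes; cascade stops.

no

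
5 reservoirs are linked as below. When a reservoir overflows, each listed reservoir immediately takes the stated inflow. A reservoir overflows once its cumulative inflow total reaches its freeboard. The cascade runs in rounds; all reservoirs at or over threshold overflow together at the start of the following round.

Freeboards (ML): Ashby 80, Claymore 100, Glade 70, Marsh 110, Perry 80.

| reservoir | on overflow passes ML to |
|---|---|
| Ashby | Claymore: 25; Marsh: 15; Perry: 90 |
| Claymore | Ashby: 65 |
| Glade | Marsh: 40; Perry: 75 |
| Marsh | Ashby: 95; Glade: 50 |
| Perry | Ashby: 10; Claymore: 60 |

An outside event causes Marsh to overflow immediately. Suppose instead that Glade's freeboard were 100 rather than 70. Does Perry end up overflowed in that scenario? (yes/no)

With Glade's freeboard at 100:
Round 1 — Marsh overflows (initial).
  Ashby: +95 → 95 ≥ 80
  Glade: +50 → 50 < 100
Round 2 — Ashby overflows.
  Claymore: +25 → 25 < 100
  Perry: +90 → 90 ≥ 80
Round 3 — Perry overflows.
  Claymore: +60 → 85 < 100
No further overflows.

yes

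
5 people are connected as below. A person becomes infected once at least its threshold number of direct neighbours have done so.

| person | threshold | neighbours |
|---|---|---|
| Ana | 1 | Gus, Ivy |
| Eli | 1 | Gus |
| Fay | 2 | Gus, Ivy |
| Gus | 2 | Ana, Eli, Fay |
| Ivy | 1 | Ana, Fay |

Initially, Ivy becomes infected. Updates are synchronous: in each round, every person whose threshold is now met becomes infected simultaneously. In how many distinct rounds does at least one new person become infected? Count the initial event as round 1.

2

Round 1 — Ivy becomes infected (initial).
Round 2 — checking thresholds:
  Ana: 1 of 2 neighbours ≥ 1, becomes infected.
  Fay: 1 of 2 neighbours < 2, holds.
Round 3 — no new infections; cascade stops.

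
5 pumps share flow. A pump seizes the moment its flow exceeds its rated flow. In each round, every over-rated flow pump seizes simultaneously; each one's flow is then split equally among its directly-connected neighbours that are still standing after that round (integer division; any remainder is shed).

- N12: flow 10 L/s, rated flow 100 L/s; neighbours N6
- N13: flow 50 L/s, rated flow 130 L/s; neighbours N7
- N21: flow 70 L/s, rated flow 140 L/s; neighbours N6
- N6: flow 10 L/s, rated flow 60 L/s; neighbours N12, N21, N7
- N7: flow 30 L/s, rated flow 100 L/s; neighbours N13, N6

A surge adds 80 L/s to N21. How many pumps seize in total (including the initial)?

4

Round 1 — N21 at 150 > 140. N21 seizes.
  N21 sheds 150 L/s to N6: 150 each.
    N6: 10+150 = 160 > 60
Round 2 — N6 seizes.
  N6 sheds 160 L/s to N12, N7: 80 each.
    N12: 10+80 = 90 ≤ 100
    N7: 30+80 = 110 > 100
Round 3 — N7 seizes.
  N7 sheds 110 L/s to N13: 110 each.
    N13: 50+110 = 160 > 130
Round 4 — N13 seizes.
  N13 sheds 160 L/s: no online neighbours, lost.
No further seizures.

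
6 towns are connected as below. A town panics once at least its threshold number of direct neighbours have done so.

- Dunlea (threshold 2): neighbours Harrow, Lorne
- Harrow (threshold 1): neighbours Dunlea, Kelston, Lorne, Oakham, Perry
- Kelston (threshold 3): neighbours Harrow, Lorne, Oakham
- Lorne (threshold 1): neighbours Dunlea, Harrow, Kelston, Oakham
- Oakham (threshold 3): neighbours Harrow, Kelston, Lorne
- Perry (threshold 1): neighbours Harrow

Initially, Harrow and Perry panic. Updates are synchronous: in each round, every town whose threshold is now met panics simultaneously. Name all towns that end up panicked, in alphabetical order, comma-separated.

Round 1 — Harrow, Perry panic (initial).
Round 2 — checking thresholds:
  Dunlea: 1 of 2 neighbours < 2, below threshold.
  Kelston: 1 of 3 neighbours < 3, below threshold.
  Lorne: 1 of 4 neighbours ≥ 1, panics.
  Oakham: 1 of 3 neighbours < 3, below threshold.
Round 3 — checking thresholds:
  Dunlea: 2 of 2 neighbours ≥ 2, panics.
  Kelston: 2 of 3 neighbours < 3, below threshold.
  Oakham: 2 of 3 neighbours < 3, below threshold.
Round 4 — no new panics; cascade stops.

Dunlea, Harrow, Lorne, Perry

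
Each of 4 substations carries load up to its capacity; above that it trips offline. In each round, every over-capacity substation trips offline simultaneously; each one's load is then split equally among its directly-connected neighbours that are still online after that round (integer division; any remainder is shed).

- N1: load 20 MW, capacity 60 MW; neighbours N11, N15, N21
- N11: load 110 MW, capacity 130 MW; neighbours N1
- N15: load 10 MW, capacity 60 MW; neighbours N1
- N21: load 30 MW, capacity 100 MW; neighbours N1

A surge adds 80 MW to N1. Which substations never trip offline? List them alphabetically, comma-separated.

N15, N21

Round 1 — N1 at 100 > 60. N1 trips offline.
  N1 sheds 100 MW to N11, N15, N21: 33 each (1 lost).
    N11: 110+33 = 143 > 130
    N15: 10+33 = 43 ≤ 60
    N21: 30+33 = 63 ≤ 100
Round 2 — N11 trips offline.
  N11 sheds 143 MW: no online neighbours, lost.
No further trips.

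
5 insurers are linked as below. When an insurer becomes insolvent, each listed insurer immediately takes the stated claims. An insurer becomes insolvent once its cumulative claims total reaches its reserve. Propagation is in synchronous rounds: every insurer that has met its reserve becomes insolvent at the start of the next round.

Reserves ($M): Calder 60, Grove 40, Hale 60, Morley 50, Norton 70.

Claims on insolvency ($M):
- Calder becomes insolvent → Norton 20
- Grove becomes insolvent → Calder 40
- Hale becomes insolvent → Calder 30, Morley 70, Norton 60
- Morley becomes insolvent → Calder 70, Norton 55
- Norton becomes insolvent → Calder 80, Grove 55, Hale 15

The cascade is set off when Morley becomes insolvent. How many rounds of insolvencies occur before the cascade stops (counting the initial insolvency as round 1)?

Round 1 — Morley becomes insolvent (initial).
  Calder: +70 → 70 ≥ 60
  Norton: +55 → 55 < 70
Round 2 — Calder becomes insolvent.
  Norton: +20 → 75 ≥ 70
Round 3 — Norton becomes insolvent.
  Grove: +55 → 55 ≥ 40
  Hale: +15 → 15 < 60
Round 4 — Grove becomes insolvent.
No further insolvencies.

4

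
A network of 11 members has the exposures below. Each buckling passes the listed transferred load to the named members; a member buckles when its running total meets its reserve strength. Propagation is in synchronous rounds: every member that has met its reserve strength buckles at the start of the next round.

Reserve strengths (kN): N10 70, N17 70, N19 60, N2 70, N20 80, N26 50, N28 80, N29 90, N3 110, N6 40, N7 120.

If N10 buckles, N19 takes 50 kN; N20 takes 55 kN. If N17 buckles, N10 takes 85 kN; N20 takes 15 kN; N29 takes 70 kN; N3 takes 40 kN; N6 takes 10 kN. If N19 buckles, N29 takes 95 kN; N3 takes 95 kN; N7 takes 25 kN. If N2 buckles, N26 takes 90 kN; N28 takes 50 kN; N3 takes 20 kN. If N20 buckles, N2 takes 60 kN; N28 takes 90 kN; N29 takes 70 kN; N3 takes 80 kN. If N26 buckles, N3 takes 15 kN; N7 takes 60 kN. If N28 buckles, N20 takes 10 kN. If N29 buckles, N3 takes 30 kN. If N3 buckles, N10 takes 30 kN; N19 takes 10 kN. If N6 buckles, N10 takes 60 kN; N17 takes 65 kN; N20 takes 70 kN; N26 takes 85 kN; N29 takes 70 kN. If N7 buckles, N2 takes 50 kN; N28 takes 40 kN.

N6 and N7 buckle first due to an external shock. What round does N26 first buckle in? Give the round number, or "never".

2

Round 1 — N6, N7 buckle (initial).
  N10: +60 → 60 < 70
  N17: +65 → 65 < 70
  N2: +50 → 50 < 70
  N20: +70 → 70 < 80
  N26: +85 → 85 ≥ 50
  N28: +40 → 40 < 80
  N29: +70 → 70 < 90
Round 2 — N26 buckles.
  N3: +15 → 15 < 110
No further bucklings.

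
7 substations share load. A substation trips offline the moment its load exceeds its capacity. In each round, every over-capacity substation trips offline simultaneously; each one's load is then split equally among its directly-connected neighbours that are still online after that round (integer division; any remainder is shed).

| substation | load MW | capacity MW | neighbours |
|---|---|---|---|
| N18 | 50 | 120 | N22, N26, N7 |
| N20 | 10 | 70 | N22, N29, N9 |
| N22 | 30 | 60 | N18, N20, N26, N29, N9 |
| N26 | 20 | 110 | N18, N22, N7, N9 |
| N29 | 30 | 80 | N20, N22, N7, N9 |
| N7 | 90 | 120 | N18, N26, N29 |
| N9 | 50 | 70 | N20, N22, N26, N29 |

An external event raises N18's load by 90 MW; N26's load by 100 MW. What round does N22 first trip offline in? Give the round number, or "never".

Round 1 — N18 at 140 > 120; N26 at 120 > 110. N18, N26 trip offline.
  N18 sheds 140 MW to N22, N7: 70 each.
    N22: 30+70 = 100 > 60
    N7: 90+70 = 160 > 120
  N26 sheds 120 MW to N22, N7, N9: 40 each.
    N22: 100+40 = 140 > 60
    N7: 160+40 = 200 > 120
    N9: 50+40 = 90 > 70
Round 2 — N22, N7, N9 trip offline.
  N22 sheds 140 MW to N20, N29: 70 each.
    N20: 10+70 = 80 > 70
    N29: 30+70 = 100 > 80
  N7 sheds 200 MW to N29: 200 each.
    N29: 100+200 = 300 > 80
  N9 sheds 90 MW to N20, N29: 45 each.
    N20: 80+45 = 125 > 70
    N29: 300+45 = 345 > 80
Round 3 — N20, N29 trip offline.
  N20 sheds 125 MW: no online neighbours, lost.
  N29 sheds 345 MW: no online neighbours, lost.
No further trips.

2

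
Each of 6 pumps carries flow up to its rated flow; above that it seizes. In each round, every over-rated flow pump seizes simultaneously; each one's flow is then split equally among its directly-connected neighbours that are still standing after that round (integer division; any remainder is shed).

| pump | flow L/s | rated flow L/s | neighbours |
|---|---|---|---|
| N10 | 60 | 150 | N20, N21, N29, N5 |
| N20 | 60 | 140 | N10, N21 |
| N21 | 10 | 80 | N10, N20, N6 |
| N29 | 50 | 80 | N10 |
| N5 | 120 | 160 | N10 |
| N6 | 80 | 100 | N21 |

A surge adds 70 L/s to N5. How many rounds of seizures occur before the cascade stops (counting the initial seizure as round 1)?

Round 1 — N5 at 190 > 160. N5 seizes.
  N5 sheds 190 L/s to N10: 190 each.
    N10: 60+190 = 250 > 150
Round 2 — N10 seizes.
  N10 sheds 250 L/s to N20, N21, N29: 83 each (1 lost).
    N20: 60+83 = 143 > 140
    N21: 10+83 = 93 > 80
    N29: 50+83 = 133 > 80
Round 3 — N20, N21, N29 seize.
  N20 sheds 143 L/s: no online neighbours, lost.
  N21 sheds 93 L/s to N6: 93 each.
    N6: 80+93 = 173 > 100
  N29 sheds 133 L/s: no online neighbours, lost.
Round 4 — N6 seizes.
  N6 sheds 173 L/s: no online neighbours, lost.
No further seizures.

4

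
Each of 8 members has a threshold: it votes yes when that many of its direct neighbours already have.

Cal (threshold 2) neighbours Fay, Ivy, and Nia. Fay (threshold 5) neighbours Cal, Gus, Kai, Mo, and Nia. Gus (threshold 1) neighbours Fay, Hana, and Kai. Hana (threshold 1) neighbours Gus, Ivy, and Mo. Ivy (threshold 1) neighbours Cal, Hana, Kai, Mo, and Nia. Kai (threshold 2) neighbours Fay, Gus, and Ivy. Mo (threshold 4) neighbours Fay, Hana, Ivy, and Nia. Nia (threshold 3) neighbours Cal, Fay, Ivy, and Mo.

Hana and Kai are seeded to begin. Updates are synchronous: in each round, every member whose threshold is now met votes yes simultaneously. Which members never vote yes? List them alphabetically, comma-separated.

Round 1 — Hana, Kai vote yes (initial).
Round 2 — checking thresholds:
  Fay: 1 of 5 neighbours < 5, not yet.
  Gus: 2 of 3 neighbours ≥ 1, votes yes.
  Ivy: 2 of 5 neighbours ≥ 1, votes yes.
  Mo: 1 of 4 neighbours < 4, not yet.
Round 3 — no new yes votes; cascade stops.

Cal, Fay, Mo, Nia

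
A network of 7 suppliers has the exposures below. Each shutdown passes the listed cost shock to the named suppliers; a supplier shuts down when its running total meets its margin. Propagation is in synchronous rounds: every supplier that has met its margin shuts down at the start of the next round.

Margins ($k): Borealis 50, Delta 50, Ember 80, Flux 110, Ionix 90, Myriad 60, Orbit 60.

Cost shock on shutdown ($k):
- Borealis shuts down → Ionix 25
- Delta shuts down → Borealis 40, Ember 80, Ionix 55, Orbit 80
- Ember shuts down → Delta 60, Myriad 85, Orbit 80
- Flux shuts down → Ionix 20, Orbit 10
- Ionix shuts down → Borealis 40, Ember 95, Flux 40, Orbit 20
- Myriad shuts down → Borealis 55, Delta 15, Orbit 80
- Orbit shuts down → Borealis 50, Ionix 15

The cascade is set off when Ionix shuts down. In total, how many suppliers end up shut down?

6

Round 1 — Ionix shuts down (initial).
  Borealis: +40 → 40 < 50
  Ember: +95 → 95 ≥ 80
  Flux: +40 → 40 < 110
  Orbit: +20 → 20 < 60
Round 2 — Ember shuts down.
  Delta: +60 → 60 ≥ 50
  Myriad: +85 → 85 ≥ 60
  Orbit: +80 → 100 ≥ 60
Round 3 — Delta, Myriad, Orbit shut down.
  Borealis: +40+55+50 → 185 ≥ 50
Round 4 — Borealis shuts down.
No further shutdowns.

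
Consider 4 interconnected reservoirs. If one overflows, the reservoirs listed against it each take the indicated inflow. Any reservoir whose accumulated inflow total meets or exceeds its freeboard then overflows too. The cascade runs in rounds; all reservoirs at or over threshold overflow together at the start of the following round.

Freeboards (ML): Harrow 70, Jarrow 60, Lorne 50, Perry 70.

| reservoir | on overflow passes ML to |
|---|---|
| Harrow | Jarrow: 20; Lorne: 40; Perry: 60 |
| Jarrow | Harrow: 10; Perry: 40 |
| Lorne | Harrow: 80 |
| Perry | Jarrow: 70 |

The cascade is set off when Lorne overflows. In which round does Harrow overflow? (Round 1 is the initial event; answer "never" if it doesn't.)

Round 1 — Lorne overflows (initial).
  Harrow: +80 → 80 ≥ 70
Round 2 — Harrow overflows.
  Jarrow: +20 → 20 < 60
  Perry: +60 → 60 < 70
No further overflows.

2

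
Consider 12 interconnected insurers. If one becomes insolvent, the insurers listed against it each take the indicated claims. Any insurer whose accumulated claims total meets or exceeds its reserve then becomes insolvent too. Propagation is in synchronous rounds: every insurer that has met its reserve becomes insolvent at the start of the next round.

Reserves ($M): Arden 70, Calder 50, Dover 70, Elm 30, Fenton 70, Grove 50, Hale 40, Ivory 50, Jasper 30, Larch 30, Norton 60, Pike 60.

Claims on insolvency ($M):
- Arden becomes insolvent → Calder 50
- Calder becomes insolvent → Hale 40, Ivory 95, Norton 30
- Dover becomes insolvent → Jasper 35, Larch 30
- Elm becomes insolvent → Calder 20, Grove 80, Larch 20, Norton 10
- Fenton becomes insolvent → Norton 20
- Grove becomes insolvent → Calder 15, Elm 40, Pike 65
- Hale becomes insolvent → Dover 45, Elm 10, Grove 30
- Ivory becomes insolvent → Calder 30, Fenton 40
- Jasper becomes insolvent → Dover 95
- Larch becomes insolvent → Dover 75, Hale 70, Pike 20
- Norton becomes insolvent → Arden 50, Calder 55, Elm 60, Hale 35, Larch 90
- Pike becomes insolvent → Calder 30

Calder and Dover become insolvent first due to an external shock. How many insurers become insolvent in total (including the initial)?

6

Round 1 — Calder, Dover become insolvent (initial).
  Hale: +40 → 40 ≥ 40
  Ivory: +95 → 95 ≥ 50
  Jasper: +35 → 35 ≥ 30
  Larch: +30 → 30 ≥ 30
  Norton: +30 → 30 < 60
Round 2 — Hale, Ivory, Jasper, Larch become insolvent.
  Elm: +10 → 10 < 30
  Fenton: +40 → 40 < 70
  Grove: +30 → 30 < 50
  Pike: +20 → 20 < 60
No further insolvencies.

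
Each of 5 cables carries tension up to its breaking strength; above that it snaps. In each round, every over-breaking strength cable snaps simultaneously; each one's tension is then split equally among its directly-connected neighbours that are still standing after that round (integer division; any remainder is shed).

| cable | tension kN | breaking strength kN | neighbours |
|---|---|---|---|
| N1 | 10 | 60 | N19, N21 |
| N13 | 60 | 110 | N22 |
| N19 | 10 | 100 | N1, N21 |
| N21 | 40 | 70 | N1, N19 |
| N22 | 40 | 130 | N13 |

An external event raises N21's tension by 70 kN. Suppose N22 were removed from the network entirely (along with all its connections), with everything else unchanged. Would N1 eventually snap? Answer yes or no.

yes

With N22 removed:
Round 1 — N21 at 110 > 70. N21 snaps.
  N21 sheds 110 kN to N1, N19: 55 each.
    N1: 10+55 = 65 > 60
    N19: 10+55 = 65 ≤ 100
Round 2 — N1 snaps.
  N1 sheds 65 kN to N19: 65 each.
    N19: 65+65 = 130 > 100
Round 3 — N19 snaps.
  N19 sheds 130 kN: no online neighbours, lost.
No further breaks.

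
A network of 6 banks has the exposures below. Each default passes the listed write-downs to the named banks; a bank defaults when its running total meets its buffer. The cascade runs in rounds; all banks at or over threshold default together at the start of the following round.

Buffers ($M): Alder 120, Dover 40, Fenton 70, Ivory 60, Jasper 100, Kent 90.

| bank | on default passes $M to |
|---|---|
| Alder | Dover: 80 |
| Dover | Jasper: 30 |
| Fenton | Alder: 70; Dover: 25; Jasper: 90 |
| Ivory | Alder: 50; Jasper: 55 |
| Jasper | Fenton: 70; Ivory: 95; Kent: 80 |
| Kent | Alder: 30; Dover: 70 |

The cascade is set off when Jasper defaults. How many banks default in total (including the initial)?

5

Round 1 — Jasper defaults (initial).
  Fenton: +70 → 70 ≥ 70
  Ivory: +95 → 95 ≥ 60
  Kent: +80 → 80 < 90
Round 2 — Fenton, Ivory default.
  Alder: +70+50 → 120 ≥ 120
  Dover: +25 → 25 < 40
Round 3 — Alder defaults.
  Dover: +80 → 105 ≥ 40
Round 4 — Dover defaults.
No further defaults.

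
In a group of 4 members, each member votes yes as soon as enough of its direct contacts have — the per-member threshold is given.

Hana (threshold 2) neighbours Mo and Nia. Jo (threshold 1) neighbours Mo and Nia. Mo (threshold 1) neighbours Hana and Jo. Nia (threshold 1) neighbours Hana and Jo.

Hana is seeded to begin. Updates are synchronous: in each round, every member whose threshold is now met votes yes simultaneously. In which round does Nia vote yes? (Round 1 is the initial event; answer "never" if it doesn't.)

Round 1 — Hana votes yes (initial).
Round 2 — checking thresholds:
  Mo: 1 of 2 neighbours ≥ 1, votes yes.
  Nia: 1 of 2 neighbours ≥ 1, votes yes.
Round 3 — checking thresholds:
  Jo: 2 of 2 neighbours ≥ 1, votes yes.
Round 4 — no new yes votes; cascade stops.

2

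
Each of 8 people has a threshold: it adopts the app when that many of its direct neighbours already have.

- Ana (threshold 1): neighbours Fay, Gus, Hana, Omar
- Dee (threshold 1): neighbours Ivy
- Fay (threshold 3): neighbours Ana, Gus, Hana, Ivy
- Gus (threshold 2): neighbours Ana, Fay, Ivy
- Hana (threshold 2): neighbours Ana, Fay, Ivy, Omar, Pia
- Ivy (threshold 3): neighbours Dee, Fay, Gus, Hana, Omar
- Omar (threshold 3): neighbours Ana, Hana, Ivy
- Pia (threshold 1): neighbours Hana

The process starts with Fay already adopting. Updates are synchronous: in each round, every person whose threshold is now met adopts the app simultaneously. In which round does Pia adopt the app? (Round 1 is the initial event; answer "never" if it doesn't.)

4

Round 1 — Fay adopts the app (initial).
Round 2 — checking thresholds:
  Ana: 1 of 4 neighbours ≥ 1, adopts the app.
  Gus: 1 of 3 neighbours < 2, not yet.
  Hana: 1 of 5 neighbours < 2, not yet.
  Ivy: 1 of 5 neighbours < 3, not yet.
Round 3 — checking thresholds:
  Gus: 2 of 3 neighbours ≥ 2, adopts the app.
  Hana: 2 of 5 neighbours ≥ 2, adopts the app.
  Ivy: 1 of 5 neighbours < 3, not yet.
  Omar: 1 of 3 neighbours < 3, not yet.
Round 4 — checking thresholds:
  Ivy: 3 of 5 neighbours ≥ 3, adopts the app.
  Omar: 2 of 3 neighbours < 3, not yet.
  Pia: 1 of 1 neighbours ≥ 1, adopts the app.
Round 5 — checking thresholds:
  Dee: 1 of 1 neighbours ≥ 1, adopts the app.
  Omar: 3 of 3 neighbours ≥ 3, adopts the app.
Round 6 — no new adoptions; cascade stops.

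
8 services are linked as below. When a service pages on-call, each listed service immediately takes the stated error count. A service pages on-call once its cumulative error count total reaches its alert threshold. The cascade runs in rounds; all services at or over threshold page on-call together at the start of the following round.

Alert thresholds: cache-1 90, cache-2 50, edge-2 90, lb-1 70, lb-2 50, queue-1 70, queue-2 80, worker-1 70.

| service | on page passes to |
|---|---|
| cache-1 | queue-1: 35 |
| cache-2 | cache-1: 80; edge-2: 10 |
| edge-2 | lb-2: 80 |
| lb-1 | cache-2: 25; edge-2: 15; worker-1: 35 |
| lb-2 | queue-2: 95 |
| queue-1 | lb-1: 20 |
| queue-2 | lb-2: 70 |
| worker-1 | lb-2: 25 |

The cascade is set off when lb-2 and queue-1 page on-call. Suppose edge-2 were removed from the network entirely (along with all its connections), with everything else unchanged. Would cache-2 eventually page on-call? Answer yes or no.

no

With edge-2 removed:
Round 1 — lb-2, queue-1 page on-call (initial).
  lb-1: +20 → 20 < 70
  queue-2: +95 → 95 ≥ 80
Round 2 — queue-2 pages on-call.
No further pages.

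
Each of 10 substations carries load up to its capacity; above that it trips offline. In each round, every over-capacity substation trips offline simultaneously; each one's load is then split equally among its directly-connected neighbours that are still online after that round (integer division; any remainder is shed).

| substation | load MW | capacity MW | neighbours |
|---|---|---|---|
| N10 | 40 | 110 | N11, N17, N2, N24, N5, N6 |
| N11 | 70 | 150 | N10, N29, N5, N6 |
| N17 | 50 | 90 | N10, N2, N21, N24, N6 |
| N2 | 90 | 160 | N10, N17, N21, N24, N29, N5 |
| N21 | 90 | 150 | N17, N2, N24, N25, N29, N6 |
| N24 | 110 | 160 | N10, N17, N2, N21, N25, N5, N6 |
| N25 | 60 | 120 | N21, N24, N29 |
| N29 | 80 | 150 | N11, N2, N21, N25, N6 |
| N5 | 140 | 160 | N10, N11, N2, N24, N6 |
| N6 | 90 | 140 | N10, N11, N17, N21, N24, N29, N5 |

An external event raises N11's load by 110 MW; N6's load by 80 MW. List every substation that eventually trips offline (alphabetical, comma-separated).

Round 1 — N11 at 180 > 150; N6 at 170 > 140. N11, N6 trip offline.
  N11 sheds 180 MW to N10, N29, N5: 60 each.
    N10: 40+60 = 100 ≤ 110
    N29: 80+60 = 140 ≤ 150
    N5: 140+60 = 200 > 160
  N6 sheds 170 MW to N10, N17, N21, N24, N29, N5: 28 each (2 lost).
    N10: 100+28 = 128 > 110
    N17: 50+28 = 78 ≤ 90
    N21: 90+28 = 118 ≤ 150
    N24: 110+28 = 138 ≤ 160
    N29: 140+28 = 168 > 150
    N5: 200+28 = 228 > 160
Round 2 — N10, N29, N5 trip offline.
  N10 sheds 128 MW to N17, N2, N24: 42 each (2 lost).
    N17: 78+42 = 120 > 90
    N2: 90+42 = 132 ≤ 160
    N24: 138+42 = 180 > 160
  N29 sheds 168 MW to N2, N21, N25: 56 each.
    N2: 132+56 = 188 > 160
    N21: 118+56 = 174 > 150
    N25: 60+56 = 116 ≤ 120
  N5 sheds 228 MW to N2, N24: 114 each.
    N2: 188+114 = 302 > 160
    N24: 180+114 = 294 > 160
Round 3 — N17, N2, N21, N24 trip offline.
  N17 sheds 120 MW: no online neighbours, lost.
  N2 sheds 302 MW: no online neighbours, lost.
  N21 sheds 174 MW to N25: 174 each.
    N25: 116+174 = 290 > 120
  N24 sheds 294 MW to N25: 294 each.
    N25: 290+294 = 584 > 120
Round 4 — N25 trips offline.
  N25 sheds 584 MW: no online neighbours, lost.
No further trips.

N10, N11, N17, N2, N21, N24, N25, N29, N5, N6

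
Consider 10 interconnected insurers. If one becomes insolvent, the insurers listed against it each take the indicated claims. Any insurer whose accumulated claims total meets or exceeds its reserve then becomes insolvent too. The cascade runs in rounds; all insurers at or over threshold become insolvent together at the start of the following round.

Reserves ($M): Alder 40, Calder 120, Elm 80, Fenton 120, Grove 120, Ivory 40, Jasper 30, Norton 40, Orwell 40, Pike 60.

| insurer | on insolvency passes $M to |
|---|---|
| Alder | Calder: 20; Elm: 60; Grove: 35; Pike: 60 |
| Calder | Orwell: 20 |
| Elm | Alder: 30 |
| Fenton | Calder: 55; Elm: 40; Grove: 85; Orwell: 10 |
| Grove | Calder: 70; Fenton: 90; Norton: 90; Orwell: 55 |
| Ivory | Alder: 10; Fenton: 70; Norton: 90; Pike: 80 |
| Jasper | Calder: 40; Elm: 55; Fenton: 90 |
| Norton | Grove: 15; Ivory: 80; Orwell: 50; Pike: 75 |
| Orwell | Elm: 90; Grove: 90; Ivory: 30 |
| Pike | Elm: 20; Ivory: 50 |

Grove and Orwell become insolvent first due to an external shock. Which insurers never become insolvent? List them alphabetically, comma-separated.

Round 1 — Grove, Orwell become insolvent (initial).
  Calder: +70 → 70 < 120
  Elm: +90 → 90 ≥ 80
  Fenton: +90 → 90 < 120
  Ivory: +30 → 30 < 40
  Norton: +90 → 90 ≥ 40
Round 2 — Elm, Norton become insolvent.
  Alder: +30 → 30 < 40
  Ivory: +80 → 110 ≥ 40
  Pike: +75 → 75 ≥ 60
Round 3 — Ivory, Pike become insolvent.
  Alder: +10 → 40 ≥ 40
  Fenton: +70 → 160 ≥ 120
Round 4 — Alder, Fenton become insolvent.
  Calder: +20+55 → 145 ≥ 120
Round 5 — Calder becomes insolvent.
No further insolvencies.

Jasper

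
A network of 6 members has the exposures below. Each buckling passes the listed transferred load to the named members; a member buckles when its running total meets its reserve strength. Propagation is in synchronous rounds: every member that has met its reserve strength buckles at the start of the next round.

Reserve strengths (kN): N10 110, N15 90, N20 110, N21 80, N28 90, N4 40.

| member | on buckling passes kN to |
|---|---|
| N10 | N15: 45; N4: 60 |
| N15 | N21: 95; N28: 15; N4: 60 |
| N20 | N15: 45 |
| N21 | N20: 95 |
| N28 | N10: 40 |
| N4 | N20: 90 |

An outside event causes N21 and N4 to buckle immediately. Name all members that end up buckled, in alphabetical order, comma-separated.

N20, N21, N4

Round 1 — N21, N4 buckle (initial).
  N20: +95+90 → 185 ≥ 110
Round 2 — N20 buckles.
  N15: +45 → 45 < 90
No further bucklings.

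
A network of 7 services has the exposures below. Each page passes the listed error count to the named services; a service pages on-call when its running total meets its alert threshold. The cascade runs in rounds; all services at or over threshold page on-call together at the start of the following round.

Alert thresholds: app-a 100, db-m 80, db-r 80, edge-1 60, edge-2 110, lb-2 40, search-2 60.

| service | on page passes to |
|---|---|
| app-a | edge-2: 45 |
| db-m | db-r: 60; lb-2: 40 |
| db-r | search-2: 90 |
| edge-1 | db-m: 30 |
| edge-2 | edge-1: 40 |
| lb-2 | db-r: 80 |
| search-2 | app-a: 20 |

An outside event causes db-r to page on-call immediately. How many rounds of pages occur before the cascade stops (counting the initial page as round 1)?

Round 1 — db-r pages on-call (initial).
  search-2: +90 → 90 ≥ 60
Round 2 — search-2 pages on-call.
  app-a: +20 → 20 < 100
No further pages.

2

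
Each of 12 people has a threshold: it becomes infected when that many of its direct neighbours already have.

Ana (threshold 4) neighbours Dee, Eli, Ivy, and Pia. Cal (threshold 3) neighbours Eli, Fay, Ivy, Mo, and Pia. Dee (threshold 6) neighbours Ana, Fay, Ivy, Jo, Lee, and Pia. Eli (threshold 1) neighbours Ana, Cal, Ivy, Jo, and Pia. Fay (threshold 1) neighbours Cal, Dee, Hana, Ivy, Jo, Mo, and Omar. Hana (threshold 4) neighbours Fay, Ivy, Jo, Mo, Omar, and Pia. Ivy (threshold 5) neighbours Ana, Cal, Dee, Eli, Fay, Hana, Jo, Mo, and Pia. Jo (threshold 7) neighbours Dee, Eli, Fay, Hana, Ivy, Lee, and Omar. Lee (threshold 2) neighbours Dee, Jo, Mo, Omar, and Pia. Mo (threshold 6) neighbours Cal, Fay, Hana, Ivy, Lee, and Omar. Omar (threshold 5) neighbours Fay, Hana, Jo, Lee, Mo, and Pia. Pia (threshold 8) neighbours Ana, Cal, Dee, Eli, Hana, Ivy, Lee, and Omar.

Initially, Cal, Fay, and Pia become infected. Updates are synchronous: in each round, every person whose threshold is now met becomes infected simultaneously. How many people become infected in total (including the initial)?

Round 1 — Cal, Fay, Pia become infected (initial).
Round 2 — checking thresholds:
  Ana: 1 of 4 neighbours < 4, below threshold.
  Dee: 2 of 6 neighbours < 6, below threshold.
  Eli: 2 of 5 neighbours ≥ 1, becomes infected.
  Hana: 2 of 6 neighbours < 4, below threshold.
  Ivy: 3 of 9 neighbours < 5, below threshold.
  Jo: 1 of 7 neighbours < 7, below threshold.
  Lee: 1 of 5 neighbours < 2, below threshold.
  Mo: 2 of 6 neighbours < 6, below threshold.
  Omar: 2 of 6 neighbours < 5, below threshold.
Round 3 — no new infections; cascade stops.

4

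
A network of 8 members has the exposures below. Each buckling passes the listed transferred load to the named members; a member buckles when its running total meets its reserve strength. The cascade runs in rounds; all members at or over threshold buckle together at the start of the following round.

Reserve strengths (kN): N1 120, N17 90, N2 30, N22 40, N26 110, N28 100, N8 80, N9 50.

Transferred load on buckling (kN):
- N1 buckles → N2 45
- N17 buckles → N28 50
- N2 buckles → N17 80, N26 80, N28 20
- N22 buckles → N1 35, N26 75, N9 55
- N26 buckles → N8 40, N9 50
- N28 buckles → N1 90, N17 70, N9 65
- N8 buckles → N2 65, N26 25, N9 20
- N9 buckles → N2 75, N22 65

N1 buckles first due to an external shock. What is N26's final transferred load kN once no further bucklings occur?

Round 1 — N1 buckles (initial).
  N2: +45 → 45 ≥ 30
Round 2 — N2 buckles.
  N17: +80 → 80 < 90
  N26: +80 → 80 < 110
  N28: +20 → 20 < 100
No further bucklings.

80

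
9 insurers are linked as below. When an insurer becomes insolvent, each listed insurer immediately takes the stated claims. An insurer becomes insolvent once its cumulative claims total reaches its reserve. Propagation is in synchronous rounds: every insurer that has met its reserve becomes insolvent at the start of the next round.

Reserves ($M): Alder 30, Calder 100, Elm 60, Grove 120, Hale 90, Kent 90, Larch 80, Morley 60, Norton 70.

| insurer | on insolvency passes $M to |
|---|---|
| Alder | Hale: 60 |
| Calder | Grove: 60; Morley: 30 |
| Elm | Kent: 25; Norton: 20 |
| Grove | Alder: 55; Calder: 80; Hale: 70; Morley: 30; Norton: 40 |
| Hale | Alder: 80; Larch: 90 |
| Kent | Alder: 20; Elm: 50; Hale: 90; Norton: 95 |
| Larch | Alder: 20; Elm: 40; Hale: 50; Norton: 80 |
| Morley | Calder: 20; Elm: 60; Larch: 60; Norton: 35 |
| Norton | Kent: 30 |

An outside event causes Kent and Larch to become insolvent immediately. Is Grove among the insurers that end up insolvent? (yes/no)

Round 1 — Kent, Larch become insolvent (initial).
  Alder: +20+20 → 40 ≥ 30
  Elm: +50+40 → 90 ≥ 60
  Hale: +90+50 → 140 ≥ 90
  Norton: +95+80 → 175 ≥ 70
Round 2 — Alder, Elm, Hale, Norton become insolvent.
No further insolvencies.

no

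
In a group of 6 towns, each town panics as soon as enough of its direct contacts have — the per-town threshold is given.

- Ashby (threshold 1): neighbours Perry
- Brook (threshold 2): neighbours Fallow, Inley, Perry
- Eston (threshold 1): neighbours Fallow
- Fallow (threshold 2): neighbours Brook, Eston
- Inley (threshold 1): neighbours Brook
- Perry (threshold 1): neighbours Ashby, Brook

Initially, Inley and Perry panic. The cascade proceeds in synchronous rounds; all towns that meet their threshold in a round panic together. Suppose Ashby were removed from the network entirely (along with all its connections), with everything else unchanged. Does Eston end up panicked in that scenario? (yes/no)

With Ashby removed:
Round 1 — Inley, Perry panic (initial).
Round 2 — checking thresholds:
  Brook: 2 of 3 neighbours ≥ 2, panics.
Round 3 — no new panics; cascade stops.

no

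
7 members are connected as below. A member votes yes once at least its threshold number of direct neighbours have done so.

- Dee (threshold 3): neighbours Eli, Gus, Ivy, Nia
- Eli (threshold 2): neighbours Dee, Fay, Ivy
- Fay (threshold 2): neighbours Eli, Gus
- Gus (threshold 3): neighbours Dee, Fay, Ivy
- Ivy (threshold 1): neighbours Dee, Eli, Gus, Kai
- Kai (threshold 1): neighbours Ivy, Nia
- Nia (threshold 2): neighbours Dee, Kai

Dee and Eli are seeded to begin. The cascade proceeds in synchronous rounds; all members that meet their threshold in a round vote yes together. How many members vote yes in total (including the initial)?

Round 1 — Dee, Eli vote yes (initial).
Round 2 — checking thresholds:
  Fay: 1 of 2 neighbours < 2, below threshold.
  Gus: 1 of 3 neighbours < 3, below threshold.
  Ivy: 2 of 4 neighbours ≥ 1, votes yes.
  Nia: 1 of 2 neighbours < 2, below threshold.
Round 3 — checking thresholds:
  Fay: 1 of 2 neighbours < 2, below threshold.
  Gus: 2 of 3 neighbours < 3, below threshold.
  Kai: 1 of 2 neighbours ≥ 1, votes yes.
  Nia: 1 of 2 neighbours < 2, below threshold.
Round 4 — checking thresholds:
  Fay: 1 of 2 neighbours < 2, below threshold.
  Gus: 2 of 3 neighbours < 3, below threshold.
  Nia: 2 of 2 neighbours ≥ 2, votes yes.
Round 5 — no new yes votes; cascade stops.

5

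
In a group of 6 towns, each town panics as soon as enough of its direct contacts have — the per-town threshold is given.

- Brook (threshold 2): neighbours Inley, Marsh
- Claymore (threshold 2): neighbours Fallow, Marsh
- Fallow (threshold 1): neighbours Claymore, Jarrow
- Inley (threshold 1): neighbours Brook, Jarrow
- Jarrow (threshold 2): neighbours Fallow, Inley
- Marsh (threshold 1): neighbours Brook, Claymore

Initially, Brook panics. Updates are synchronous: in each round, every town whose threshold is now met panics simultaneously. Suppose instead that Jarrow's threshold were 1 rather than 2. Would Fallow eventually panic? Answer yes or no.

With Jarrow's threshold at 1:
Round 1 — Brook panics (initial).
Round 2 — checking thresholds:
  Inley: 1 of 2 neighbours ≥ 1, panics.
  Marsh: 1 of 2 neighbours ≥ 1, panics.
Round 3 — checking thresholds:
  Claymore: 1 of 2 neighbours < 2, holds.
  Jarrow: 1 of 2 neighbours ≥ 1, panics.
Round 4 — checking thresholds:
  Claymore: 1 of 2 neighbours < 2, holds.
  Fallow: 1 of 2 neighbours ≥ 1, panics.
Round 5 — checking thresholds:
  Claymore: 2 of 2 neighbours ≥ 2, panics.
Round 6 — no new panics; cascade stops.

yes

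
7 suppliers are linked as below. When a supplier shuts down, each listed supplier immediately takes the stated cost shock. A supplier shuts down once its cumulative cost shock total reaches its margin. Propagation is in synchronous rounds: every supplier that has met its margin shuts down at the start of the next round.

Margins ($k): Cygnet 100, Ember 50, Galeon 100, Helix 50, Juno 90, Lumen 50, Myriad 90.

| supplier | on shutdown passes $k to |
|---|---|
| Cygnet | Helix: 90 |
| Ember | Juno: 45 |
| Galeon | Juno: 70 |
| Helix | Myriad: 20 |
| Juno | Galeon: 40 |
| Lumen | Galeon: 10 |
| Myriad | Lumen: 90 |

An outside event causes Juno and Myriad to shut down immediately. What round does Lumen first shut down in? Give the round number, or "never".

Round 1 — Juno, Myriad shut down (initial).
  Galeon: +40 → 40 < 100
  Lumen: +90 → 90 ≥ 50
Round 2 — Lumen shuts down.
  Galeon: +10 → 50 < 100
No further shutdowns.

2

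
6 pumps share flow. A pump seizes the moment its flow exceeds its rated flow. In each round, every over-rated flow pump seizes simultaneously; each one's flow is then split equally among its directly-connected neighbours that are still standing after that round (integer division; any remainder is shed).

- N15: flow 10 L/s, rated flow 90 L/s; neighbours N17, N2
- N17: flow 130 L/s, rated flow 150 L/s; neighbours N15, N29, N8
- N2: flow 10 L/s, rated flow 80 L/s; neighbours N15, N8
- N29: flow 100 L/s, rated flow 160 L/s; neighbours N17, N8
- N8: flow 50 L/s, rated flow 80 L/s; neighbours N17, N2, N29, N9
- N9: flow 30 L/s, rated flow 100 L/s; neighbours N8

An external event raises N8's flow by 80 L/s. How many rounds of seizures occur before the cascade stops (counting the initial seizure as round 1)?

Round 1 — N8 at 130 > 80. N8 seizes.
  N8 sheds 130 L/s to N17, N2, N29, N9: 32 each (2 lost).
    N17: 130+32 = 162 > 150
    N2: 10+32 = 42 ≤ 80
    N29: 100+32 = 132 ≤ 160
    N9: 30+32 = 62 ≤ 100
Round 2 — N17 seizes.
  N17 sheds 162 L/s to N15, N29: 81 each.
    N15: 10+81 = 91 > 90
    N29: 132+81 = 213 > 160
Round 3 — N15, N29 seize.
  N15 sheds 91 L/s to N2: 91 each.
    N2: 42+91 = 133 > 80
  N29 sheds 213 L/s: no online neighbours, lost.
Round 4 — N2 seizes.
  N2 sheds 133 L/s: no online neighbours, lost.
No further seizures.

4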